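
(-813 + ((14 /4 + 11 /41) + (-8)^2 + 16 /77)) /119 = -4704081 /751366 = -6.26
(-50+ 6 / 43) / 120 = -268 / 645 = -0.42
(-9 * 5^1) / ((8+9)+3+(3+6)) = -1.55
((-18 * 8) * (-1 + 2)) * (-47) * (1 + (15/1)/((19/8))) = 940752/19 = 49513.26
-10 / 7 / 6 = -5 / 21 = -0.24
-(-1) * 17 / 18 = 17 / 18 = 0.94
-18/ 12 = -3/ 2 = -1.50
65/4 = 16.25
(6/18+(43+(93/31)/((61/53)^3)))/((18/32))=80.54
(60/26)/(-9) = -10/39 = -0.26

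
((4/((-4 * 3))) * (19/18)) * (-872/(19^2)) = 436/513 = 0.85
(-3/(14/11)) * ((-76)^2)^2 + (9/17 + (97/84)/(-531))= -59629751425109/758268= -78639414.33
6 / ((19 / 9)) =54 / 19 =2.84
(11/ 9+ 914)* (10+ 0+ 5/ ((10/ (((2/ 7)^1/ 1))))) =584827/ 63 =9282.97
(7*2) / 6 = 7 / 3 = 2.33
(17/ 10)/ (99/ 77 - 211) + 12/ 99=54793/ 484440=0.11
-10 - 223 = -233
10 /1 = 10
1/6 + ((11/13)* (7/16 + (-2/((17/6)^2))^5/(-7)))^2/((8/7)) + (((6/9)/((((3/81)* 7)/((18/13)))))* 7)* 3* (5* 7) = 77313067629465646019640040295071819/29540264472969697038342721431552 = 2617.21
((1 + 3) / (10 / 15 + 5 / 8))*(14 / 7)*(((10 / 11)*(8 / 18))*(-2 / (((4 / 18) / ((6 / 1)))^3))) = -33592320 / 341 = -98511.20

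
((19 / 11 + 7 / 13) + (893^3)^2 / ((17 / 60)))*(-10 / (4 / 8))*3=-261064182509049270595680 / 2431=-107389626700555026983.00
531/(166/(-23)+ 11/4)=-16284/137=-118.86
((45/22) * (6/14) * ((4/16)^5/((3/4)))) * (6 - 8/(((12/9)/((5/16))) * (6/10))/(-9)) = 2285/315392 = 0.01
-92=-92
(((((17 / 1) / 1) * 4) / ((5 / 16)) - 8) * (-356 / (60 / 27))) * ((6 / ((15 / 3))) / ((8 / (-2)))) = 10073.38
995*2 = 1990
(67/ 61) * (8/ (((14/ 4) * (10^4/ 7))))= 67/ 38125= 0.00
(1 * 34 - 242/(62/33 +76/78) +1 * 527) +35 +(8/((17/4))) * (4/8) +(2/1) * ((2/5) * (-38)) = 481.72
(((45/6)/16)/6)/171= 5/10944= 0.00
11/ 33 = 1/ 3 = 0.33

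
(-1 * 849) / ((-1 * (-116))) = -849 / 116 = -7.32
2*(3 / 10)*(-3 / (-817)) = 0.00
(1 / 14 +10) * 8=564 / 7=80.57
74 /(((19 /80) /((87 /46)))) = 257520 /437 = 589.29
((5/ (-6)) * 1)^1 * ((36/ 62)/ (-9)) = 0.05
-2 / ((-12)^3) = 1 / 864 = 0.00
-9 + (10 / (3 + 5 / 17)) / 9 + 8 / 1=-167 / 252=-0.66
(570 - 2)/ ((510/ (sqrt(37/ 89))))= 284*sqrt(3293)/ 22695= 0.72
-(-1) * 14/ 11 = 14/ 11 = 1.27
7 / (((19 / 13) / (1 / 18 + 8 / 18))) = 91 / 38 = 2.39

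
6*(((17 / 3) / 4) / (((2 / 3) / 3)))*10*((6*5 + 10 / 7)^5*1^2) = 197126424000000 / 16807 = 11728828702.33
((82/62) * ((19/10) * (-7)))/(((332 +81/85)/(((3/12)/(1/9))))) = -0.12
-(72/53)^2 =-5184/2809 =-1.85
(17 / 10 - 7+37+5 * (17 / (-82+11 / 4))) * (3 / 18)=32363 / 6340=5.10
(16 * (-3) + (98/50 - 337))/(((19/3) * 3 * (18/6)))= -168/25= -6.72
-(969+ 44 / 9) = -8765 / 9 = -973.89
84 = 84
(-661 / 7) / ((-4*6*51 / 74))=24457 / 4284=5.71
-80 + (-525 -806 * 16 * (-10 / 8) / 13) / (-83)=-7355 / 83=-88.61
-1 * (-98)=98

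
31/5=6.20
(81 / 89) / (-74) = -81 / 6586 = -0.01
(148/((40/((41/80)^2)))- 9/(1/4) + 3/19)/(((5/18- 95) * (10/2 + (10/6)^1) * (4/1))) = 1144860939/82931200000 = 0.01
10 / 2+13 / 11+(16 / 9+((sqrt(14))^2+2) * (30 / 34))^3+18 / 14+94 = 1135579009837 / 275781429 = 4117.68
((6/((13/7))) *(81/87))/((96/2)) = 189/3016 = 0.06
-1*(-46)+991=1037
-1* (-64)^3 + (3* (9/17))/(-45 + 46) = 4456475/17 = 262145.59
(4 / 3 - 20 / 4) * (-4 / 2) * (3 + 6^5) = 57046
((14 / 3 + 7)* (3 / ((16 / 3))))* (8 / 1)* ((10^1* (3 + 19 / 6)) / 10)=1295 / 4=323.75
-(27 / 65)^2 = -729 / 4225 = -0.17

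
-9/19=-0.47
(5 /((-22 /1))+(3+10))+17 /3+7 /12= 837 /44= 19.02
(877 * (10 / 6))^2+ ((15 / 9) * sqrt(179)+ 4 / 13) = 5 * sqrt(179) / 3+ 249966961 / 117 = 2136492.05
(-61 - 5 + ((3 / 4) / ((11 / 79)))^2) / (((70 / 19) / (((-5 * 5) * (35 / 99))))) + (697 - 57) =93114415 / 127776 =728.73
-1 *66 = -66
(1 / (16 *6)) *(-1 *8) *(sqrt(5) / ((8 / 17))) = -17 *sqrt(5) / 96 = -0.40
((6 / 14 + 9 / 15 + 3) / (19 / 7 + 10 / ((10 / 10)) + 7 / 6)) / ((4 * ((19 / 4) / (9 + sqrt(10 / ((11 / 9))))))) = 2538 * sqrt(110) / 609235 + 7614 / 55385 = 0.18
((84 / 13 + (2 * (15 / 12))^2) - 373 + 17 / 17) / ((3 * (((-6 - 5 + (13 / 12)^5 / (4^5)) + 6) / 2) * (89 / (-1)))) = -793417089024 / 1473611368879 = -0.54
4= 4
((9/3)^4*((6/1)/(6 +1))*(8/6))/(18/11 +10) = 891/112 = 7.96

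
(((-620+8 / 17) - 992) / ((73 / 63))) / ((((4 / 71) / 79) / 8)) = -19361684664 / 1241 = -15601679.83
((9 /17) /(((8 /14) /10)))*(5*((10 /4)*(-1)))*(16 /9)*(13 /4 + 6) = -32375 /17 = -1904.41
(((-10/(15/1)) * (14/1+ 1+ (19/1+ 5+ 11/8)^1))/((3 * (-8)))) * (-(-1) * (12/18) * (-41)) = -13243/432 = -30.66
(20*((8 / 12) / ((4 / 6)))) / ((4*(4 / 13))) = 65 / 4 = 16.25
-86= -86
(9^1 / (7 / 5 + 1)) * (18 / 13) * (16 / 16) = 135 / 26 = 5.19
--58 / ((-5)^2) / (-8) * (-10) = 2.90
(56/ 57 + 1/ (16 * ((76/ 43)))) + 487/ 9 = 603331/ 10944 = 55.13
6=6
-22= -22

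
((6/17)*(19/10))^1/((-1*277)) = -57/23545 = -0.00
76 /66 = 38 /33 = 1.15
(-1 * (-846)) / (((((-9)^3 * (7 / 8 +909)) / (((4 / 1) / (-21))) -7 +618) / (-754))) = -20412288 / 111453763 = -0.18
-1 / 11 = -0.09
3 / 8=0.38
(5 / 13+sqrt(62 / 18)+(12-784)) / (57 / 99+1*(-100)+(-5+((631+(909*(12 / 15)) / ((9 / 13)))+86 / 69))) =-12689215 / 25953863+1265*sqrt(31) / 5989353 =-0.49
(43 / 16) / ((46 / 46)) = 43 / 16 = 2.69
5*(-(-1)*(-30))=-150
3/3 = 1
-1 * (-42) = 42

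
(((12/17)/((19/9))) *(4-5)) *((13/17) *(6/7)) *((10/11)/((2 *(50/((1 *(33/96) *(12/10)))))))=-0.00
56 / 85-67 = -5639 / 85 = -66.34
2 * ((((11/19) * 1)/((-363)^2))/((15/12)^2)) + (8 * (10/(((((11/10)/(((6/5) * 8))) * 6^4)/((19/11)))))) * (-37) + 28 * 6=2280064696/17070075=133.57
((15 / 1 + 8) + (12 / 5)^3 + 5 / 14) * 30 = 195201 / 175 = 1115.43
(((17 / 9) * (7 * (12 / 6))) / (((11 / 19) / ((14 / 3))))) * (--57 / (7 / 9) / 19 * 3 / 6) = 4522 / 11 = 411.09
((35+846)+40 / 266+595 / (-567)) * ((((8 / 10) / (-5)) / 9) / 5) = -37925312 / 12119625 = -3.13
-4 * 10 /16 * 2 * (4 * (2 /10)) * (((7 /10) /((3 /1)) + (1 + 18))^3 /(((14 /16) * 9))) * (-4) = 3073600528 /212625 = 14455.50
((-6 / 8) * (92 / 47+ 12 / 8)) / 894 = -325 / 112048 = -0.00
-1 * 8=-8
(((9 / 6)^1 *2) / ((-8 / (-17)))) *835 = 42585 / 8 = 5323.12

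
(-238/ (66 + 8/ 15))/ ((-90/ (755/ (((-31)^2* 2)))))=89845/ 5754468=0.02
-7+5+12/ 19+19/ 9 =127/ 171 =0.74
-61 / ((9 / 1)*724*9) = -61 / 58644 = -0.00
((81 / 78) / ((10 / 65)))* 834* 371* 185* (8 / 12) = 257587155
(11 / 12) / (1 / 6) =11 / 2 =5.50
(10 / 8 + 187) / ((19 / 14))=138.71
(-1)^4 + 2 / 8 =5 / 4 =1.25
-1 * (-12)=12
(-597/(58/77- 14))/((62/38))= 291137/10540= 27.62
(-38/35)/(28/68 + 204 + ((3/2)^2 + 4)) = -2584/501375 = -0.01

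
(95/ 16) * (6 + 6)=285/ 4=71.25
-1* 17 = -17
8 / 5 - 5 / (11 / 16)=-312 / 55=-5.67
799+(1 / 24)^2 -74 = 417601 / 576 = 725.00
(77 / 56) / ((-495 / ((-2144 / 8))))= 67 / 90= 0.74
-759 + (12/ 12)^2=-758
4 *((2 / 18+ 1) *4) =160 / 9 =17.78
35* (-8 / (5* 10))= -28 / 5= -5.60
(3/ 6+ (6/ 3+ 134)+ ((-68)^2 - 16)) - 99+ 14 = 9319/ 2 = 4659.50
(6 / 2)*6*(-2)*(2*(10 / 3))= -240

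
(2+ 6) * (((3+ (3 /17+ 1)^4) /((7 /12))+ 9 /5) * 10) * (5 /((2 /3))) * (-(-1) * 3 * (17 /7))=44706.12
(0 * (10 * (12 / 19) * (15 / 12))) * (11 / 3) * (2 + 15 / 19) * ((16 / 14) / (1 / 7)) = 0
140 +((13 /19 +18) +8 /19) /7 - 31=14860 /133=111.73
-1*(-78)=78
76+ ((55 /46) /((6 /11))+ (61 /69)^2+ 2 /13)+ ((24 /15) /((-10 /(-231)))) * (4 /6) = 642247777 /6189300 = 103.77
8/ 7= 1.14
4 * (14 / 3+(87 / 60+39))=2707 / 15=180.47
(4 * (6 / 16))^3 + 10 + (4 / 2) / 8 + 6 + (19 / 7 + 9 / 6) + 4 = 1559 / 56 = 27.84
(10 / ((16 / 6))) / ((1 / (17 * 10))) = 1275 / 2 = 637.50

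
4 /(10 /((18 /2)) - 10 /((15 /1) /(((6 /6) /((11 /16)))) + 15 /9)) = 2070 /143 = 14.48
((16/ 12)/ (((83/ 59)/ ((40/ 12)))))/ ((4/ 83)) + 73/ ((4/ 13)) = 10901/ 36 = 302.81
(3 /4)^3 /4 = 27 /256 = 0.11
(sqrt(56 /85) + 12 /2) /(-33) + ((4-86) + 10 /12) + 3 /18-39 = -1322 /11-2 *sqrt(1190) /2805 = -120.21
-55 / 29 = -1.90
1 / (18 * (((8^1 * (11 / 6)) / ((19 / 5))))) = 19 / 1320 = 0.01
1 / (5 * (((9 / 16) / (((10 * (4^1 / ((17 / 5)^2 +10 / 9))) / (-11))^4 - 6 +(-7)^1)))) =-201092692996231864528 / 43528341850146316845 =-4.62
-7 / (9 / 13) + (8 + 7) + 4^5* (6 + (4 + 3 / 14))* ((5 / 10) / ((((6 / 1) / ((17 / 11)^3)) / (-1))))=-24488428 / 7623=-3212.44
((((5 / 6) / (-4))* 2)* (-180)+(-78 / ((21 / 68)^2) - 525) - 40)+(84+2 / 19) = -3417920 / 2793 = -1223.75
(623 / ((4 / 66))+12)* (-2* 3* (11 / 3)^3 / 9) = -3043997 / 9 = -338221.89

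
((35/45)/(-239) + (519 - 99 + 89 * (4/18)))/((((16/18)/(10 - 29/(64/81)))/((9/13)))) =-14549733855/1590784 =-9146.27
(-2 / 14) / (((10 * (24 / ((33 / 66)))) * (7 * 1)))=-1 / 23520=-0.00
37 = 37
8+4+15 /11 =147 /11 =13.36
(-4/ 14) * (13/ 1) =-26/ 7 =-3.71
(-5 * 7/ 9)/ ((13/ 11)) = -385/ 117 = -3.29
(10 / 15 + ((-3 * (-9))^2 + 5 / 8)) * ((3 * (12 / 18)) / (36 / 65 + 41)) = 35.15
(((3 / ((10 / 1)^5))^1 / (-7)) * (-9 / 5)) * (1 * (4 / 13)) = 27 / 11375000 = 0.00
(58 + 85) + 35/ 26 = 3753/ 26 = 144.35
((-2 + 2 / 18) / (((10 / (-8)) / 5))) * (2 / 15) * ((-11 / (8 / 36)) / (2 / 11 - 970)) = 2057 / 40005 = 0.05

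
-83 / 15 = -5.53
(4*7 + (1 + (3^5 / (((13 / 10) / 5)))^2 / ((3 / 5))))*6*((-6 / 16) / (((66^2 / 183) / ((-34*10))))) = 347926322505 / 7436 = 46789446.28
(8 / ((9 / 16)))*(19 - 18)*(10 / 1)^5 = 12800000 / 9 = 1422222.22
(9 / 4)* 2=9 / 2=4.50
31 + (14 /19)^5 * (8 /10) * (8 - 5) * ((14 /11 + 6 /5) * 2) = 22864201511 /680927225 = 33.58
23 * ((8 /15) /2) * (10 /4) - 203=-563 /3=-187.67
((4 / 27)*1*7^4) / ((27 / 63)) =67228 / 81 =829.98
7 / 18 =0.39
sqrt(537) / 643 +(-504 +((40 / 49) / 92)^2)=-640144916 / 1270129 +sqrt(537) / 643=-503.96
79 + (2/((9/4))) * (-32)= 455/9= 50.56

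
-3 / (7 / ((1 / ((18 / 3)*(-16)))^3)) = 1 / 2064384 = 0.00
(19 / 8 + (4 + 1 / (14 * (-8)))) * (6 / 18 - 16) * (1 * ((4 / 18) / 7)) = -33511 / 10584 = -3.17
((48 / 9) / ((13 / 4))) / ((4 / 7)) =112 / 39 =2.87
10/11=0.91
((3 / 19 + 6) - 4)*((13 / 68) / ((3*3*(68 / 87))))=15457 / 263568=0.06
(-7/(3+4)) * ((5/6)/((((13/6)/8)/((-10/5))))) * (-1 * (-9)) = 55.38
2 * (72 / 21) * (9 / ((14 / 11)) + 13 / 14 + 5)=89.14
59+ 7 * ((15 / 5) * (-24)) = -445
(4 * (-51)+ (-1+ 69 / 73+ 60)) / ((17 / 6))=-63096 / 1241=-50.84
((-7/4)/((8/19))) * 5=-665/32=-20.78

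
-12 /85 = -0.14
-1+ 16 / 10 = 0.60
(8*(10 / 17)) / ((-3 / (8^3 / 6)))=-20480 / 153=-133.86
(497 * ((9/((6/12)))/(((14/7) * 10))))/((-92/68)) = -76041/230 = -330.61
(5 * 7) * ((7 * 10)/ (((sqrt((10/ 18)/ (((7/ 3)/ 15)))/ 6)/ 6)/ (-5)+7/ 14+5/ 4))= 44100 * sqrt(7)/ 13891+19448100/ 13891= 1408.45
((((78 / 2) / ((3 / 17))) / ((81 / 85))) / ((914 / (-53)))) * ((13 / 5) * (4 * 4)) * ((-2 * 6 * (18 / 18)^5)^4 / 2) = -2650698752 / 457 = -5800216.09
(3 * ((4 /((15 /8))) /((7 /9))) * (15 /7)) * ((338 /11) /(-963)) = -32448 /57673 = -0.56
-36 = -36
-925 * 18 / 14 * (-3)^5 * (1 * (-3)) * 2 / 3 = -4045950 / 7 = -577992.86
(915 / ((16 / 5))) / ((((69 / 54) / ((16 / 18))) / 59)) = 269925 / 23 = 11735.87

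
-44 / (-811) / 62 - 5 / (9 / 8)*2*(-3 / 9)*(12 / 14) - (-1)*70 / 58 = 172130339 / 45932607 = 3.75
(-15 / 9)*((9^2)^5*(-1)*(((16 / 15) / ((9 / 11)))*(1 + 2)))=22728668688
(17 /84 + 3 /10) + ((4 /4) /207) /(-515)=1499549 /2984940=0.50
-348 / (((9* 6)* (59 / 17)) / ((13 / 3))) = -12818 / 1593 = -8.05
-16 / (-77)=16 / 77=0.21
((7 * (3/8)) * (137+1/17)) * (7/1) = 2518.46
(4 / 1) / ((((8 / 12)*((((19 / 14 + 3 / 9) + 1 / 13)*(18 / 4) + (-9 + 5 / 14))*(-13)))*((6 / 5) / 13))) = 1820 / 251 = 7.25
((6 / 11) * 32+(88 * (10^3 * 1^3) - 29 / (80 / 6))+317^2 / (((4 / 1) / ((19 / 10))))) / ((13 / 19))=198400.27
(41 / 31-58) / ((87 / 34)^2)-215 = -52478477 / 234639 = -223.66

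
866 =866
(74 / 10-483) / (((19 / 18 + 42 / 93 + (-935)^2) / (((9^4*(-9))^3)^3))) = 11581344329621219723013516709057176948957159672876 / 2439091955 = 4748219642100873446984707000000000000000.00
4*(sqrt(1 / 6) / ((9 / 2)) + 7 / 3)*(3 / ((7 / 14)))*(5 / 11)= 40*sqrt(6) / 99 + 280 / 11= 26.44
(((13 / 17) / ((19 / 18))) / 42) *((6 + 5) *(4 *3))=5148 / 2261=2.28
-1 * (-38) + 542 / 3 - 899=-2041 / 3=-680.33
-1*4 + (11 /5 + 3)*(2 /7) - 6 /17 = -1706 /595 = -2.87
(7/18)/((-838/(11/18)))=-77/271512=-0.00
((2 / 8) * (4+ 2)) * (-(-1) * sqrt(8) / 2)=3 * sqrt(2) / 2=2.12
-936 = -936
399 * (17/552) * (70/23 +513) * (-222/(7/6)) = -1276617771/1058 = -1206633.05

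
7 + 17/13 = 108/13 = 8.31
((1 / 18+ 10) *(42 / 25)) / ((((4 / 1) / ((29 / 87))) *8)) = 1267 / 7200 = 0.18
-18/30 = -3/5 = -0.60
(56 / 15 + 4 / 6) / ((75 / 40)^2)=1.25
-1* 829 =-829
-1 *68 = -68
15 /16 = 0.94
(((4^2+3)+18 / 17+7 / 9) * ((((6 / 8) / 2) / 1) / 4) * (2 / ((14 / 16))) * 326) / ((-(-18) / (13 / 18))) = 58.40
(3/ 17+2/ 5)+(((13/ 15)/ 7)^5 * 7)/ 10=178685730731/ 309954093750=0.58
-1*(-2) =2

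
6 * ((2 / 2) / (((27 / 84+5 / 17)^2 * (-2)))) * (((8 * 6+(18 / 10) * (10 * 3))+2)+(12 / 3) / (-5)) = -350739648 / 429245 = -817.11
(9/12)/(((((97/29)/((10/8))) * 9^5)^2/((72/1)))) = 21025/9720638349336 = 0.00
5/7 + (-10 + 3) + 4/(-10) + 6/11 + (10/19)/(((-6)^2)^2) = -6.14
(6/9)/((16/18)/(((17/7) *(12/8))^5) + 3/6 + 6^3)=4140303012/1344572008331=0.00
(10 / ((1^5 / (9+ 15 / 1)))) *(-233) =-55920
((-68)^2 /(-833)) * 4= -22.20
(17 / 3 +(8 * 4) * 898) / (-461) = -62.35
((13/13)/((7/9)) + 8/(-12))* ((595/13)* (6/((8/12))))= 255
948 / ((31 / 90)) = 2752.26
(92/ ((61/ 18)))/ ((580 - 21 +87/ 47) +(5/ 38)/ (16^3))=12114395136/ 250275772415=0.05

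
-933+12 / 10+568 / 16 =-8963 / 10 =-896.30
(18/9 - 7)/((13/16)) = -80/13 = -6.15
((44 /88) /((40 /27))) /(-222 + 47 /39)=-1053 /688880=-0.00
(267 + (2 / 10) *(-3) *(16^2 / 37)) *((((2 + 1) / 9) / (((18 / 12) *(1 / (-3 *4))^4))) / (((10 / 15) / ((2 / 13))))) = 279509.21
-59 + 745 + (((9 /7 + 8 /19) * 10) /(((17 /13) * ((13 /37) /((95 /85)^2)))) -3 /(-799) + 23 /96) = 732.65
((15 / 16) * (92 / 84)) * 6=345 / 56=6.16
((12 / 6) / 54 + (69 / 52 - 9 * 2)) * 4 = -23357 / 351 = -66.54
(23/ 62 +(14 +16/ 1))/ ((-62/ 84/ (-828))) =32741604/ 961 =34070.35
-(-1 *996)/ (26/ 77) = 38346/ 13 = 2949.69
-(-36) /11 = 36 /11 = 3.27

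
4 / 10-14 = -68 / 5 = -13.60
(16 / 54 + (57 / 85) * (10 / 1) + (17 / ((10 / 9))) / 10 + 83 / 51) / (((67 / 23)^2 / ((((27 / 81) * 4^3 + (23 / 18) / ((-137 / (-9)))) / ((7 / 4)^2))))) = 14598064994 / 1743505155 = 8.37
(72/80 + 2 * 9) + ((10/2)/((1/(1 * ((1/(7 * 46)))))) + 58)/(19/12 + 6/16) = 3671883/75670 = 48.52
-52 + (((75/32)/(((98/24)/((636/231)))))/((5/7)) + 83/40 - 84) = -2839723/21560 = -131.71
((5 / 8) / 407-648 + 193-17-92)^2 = 3372287831641 / 10601536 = 318094.27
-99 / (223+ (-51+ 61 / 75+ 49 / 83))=-616275 / 1079438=-0.57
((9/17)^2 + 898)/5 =259603/1445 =179.66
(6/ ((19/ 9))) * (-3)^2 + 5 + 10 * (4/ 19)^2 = 11199/ 361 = 31.02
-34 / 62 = -0.55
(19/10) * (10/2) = 19/2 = 9.50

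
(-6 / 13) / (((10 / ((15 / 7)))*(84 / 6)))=-9 / 1274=-0.01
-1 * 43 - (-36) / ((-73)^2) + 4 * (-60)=-1508071 / 5329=-282.99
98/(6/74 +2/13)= 47138/113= 417.15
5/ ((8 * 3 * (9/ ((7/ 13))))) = 0.01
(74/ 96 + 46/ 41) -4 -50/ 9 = -45241/ 5904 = -7.66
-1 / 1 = -1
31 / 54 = 0.57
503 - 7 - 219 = 277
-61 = -61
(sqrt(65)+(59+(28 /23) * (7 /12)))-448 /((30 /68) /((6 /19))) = -1710616 /6555+sqrt(65) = -252.90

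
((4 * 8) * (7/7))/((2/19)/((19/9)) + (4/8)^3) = 92416/505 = 183.00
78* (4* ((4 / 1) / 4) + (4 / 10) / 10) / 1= 7878 / 25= 315.12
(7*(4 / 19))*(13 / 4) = 91 / 19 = 4.79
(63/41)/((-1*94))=-63/3854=-0.02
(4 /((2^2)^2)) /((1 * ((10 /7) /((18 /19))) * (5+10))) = 21 /1900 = 0.01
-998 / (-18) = 499 / 9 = 55.44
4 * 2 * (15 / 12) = 10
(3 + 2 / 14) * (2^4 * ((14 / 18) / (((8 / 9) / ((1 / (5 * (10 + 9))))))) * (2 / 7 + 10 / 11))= 368 / 665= 0.55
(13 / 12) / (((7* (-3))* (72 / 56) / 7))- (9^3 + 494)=-396343 / 324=-1223.28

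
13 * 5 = 65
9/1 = 9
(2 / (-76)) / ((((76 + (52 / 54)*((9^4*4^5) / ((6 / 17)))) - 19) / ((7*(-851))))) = 5957 / 696565878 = 0.00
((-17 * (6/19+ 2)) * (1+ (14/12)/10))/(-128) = 12529/36480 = 0.34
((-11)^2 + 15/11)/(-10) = -12.24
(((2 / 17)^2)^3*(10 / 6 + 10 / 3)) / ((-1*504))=-40 / 1520666847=-0.00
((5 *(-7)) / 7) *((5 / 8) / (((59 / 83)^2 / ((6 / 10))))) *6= -310005 / 13924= -22.26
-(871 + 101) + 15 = -957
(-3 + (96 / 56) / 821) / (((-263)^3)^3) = 17229 / 34597357843751412651217381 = 0.00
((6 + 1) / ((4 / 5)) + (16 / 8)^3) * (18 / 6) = 201 / 4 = 50.25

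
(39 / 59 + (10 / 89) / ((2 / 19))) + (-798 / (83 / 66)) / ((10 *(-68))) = 197202277 / 74091610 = 2.66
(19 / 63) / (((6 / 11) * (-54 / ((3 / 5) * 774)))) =-8987 / 1890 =-4.76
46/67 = 0.69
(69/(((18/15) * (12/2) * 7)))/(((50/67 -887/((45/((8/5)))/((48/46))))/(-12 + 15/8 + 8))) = 75316375/832654144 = 0.09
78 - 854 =-776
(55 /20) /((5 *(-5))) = -11 /100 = -0.11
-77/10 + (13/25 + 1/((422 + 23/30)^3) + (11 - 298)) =-30008834287602783/102008410799350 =-294.18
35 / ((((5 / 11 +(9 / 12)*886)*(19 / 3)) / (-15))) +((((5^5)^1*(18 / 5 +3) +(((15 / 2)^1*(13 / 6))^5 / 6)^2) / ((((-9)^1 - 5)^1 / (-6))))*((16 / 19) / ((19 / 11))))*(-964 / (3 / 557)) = -4154467256212751743404928525 / 3114901241856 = -1333739638479623.51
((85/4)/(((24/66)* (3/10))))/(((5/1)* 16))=935/384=2.43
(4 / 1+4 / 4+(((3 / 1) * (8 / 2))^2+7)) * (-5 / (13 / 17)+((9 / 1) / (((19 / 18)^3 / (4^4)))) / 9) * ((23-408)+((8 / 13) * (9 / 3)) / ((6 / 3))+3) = -1119160973688 / 89167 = -12551291.10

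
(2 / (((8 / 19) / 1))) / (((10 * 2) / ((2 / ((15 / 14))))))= 133 / 300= 0.44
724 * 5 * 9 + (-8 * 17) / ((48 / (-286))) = 100171 / 3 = 33390.33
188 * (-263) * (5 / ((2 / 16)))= -1977760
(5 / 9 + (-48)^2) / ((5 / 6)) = 2765.47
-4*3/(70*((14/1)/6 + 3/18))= -12/175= -0.07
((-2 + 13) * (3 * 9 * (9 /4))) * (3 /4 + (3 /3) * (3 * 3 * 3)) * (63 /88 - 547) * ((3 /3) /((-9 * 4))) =144074781 /512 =281396.06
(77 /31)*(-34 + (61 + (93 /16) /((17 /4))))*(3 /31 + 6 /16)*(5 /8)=86891805 /4182272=20.78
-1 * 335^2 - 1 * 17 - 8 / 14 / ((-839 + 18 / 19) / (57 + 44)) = -12510597886 / 111461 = -112241.93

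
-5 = -5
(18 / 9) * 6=12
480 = 480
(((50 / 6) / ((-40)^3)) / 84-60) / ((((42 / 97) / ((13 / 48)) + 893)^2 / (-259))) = 2277317926968877 / 117281414423439360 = 0.02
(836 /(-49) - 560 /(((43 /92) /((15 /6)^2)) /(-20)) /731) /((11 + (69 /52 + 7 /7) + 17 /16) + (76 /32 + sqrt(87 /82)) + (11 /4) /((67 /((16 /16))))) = 12903600662829466304 /1150237248092487835 - 28091032942808576 * sqrt(7134) /3450711744277463505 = 10.53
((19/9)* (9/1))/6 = 19/6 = 3.17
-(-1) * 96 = 96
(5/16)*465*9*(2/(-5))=-523.12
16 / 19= 0.84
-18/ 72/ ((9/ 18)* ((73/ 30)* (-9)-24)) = 5/ 459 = 0.01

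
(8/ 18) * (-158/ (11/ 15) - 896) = -48904/ 99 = -493.98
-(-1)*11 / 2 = 5.50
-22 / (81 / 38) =-836 / 81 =-10.32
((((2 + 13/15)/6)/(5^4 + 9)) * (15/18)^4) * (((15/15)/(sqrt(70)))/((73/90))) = 5375 * sqrt(70)/839740608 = 0.00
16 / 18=8 / 9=0.89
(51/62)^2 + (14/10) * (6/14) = 24537/19220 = 1.28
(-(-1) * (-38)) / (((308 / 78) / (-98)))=943.09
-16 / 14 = -8 / 7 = -1.14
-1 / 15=-0.07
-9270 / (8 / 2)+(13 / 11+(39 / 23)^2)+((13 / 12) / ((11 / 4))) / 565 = -45635910301 / 19726410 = -2313.44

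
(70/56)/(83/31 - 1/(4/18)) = -155/226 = -0.69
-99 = -99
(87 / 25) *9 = 783 / 25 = 31.32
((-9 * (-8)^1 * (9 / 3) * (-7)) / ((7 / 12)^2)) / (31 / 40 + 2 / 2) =-1244160 / 497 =-2503.34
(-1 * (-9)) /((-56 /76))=-171 /14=-12.21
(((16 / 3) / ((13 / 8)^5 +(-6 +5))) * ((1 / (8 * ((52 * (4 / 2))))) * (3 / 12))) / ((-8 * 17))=-256 / 224442075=-0.00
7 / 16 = 0.44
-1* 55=-55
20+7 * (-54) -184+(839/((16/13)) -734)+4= -9445/16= -590.31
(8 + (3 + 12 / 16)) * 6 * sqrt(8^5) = 12761.86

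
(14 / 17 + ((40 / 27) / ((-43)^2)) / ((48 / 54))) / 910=0.00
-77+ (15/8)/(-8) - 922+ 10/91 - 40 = -6051861/5824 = -1039.12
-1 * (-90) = 90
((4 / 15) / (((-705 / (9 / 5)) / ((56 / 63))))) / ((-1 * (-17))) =-32 / 898875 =-0.00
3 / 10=0.30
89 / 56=1.59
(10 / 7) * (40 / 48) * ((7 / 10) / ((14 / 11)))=55 / 84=0.65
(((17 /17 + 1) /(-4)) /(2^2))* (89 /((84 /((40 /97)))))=-445 /8148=-0.05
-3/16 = -0.19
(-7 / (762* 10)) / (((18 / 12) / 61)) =-427 / 11430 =-0.04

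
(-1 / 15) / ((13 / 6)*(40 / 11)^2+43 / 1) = -121 / 130045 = -0.00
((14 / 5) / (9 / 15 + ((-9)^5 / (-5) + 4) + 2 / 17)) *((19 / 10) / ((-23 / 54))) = -8721 / 8249065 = -0.00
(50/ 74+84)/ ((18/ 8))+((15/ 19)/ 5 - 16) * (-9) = 1140205/ 6327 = 180.21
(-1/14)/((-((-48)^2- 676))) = 1/22792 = 0.00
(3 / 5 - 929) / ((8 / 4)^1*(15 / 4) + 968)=-9284 / 9755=-0.95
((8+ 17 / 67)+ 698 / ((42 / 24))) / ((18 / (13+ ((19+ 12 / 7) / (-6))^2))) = 932547755 / 1654632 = 563.60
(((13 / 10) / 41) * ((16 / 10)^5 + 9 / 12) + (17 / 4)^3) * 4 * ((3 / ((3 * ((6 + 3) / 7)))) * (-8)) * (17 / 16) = -376277656447 / 184500000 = -2039.45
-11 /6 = -1.83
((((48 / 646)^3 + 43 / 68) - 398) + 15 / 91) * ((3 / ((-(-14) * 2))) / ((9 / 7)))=-1624050620235 / 49064676752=-33.10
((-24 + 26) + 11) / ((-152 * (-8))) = 13 / 1216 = 0.01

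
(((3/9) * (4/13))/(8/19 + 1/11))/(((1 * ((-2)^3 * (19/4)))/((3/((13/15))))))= -330/18083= -0.02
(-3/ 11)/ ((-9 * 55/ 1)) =0.00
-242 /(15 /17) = -4114 /15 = -274.27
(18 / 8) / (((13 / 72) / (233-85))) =23976 / 13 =1844.31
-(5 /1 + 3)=-8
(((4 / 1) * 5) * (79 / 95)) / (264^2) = 79 / 331056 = 0.00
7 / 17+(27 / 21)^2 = 1720 / 833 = 2.06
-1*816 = -816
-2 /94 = -1 /47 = -0.02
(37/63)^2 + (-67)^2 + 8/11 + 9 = 196424993/43659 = 4499.07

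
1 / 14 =0.07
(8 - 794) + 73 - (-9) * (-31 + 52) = -524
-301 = -301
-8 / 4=-2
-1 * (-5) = 5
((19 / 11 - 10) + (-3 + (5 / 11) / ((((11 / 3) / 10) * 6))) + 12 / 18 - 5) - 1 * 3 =-6679 / 363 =-18.40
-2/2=-1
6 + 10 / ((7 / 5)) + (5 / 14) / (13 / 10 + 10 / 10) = 2141 / 161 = 13.30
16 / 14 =8 / 7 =1.14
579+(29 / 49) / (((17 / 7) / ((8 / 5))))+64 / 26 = 4500621 / 7735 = 581.85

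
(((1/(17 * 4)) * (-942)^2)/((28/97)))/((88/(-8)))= -21518577/5236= -4109.74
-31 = -31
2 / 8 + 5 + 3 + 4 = 49 / 4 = 12.25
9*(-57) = -513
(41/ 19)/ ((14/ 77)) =451/ 38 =11.87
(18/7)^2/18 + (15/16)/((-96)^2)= 0.37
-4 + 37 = 33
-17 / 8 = -2.12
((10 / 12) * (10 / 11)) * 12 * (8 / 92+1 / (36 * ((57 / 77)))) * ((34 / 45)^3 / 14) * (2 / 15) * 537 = 1653322760 / 662313267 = 2.50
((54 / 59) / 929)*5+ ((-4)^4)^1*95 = 24320.00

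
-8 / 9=-0.89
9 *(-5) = -45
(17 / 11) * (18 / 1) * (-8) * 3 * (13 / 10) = -47736 / 55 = -867.93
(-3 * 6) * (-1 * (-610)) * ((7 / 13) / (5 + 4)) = -8540 / 13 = -656.92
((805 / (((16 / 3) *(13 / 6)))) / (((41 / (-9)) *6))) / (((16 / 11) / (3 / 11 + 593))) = -5455485 / 5248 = -1039.54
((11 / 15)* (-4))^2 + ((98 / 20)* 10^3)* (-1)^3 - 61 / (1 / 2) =-1128014 / 225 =-5013.40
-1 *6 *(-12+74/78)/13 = 862/169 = 5.10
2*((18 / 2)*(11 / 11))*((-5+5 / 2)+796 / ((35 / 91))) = 186039 / 5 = 37207.80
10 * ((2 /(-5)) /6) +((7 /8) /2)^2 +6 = 4243 /768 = 5.52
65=65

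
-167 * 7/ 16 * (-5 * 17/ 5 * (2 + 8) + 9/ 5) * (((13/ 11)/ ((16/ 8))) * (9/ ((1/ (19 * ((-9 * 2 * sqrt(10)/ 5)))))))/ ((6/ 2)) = -6556487301 * sqrt(10)/ 4400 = -4712143.94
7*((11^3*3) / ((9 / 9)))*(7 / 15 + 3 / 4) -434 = 671461 / 20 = 33573.05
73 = 73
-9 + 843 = 834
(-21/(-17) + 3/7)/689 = 198/81991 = 0.00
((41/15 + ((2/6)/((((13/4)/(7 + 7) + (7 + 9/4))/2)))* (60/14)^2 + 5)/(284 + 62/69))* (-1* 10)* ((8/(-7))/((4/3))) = 7715304/28415639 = 0.27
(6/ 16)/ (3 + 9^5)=1/ 157472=0.00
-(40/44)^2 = -100/121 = -0.83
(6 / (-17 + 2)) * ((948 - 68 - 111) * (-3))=4614 / 5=922.80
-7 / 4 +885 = 3533 / 4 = 883.25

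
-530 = -530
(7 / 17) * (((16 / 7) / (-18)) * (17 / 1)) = -8 / 9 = -0.89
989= 989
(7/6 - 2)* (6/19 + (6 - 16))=460/57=8.07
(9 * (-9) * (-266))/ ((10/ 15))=32319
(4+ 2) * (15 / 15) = 6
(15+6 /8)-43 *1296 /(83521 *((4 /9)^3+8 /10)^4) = 8400696479034663537 /572413350873761296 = 14.68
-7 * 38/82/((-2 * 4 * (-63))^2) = -19/1487808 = -0.00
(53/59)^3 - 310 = -63518613/205379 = -309.28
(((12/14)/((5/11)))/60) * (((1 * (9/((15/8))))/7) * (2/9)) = 88/18375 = 0.00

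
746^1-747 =-1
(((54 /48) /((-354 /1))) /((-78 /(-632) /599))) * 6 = -141963 /1534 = -92.54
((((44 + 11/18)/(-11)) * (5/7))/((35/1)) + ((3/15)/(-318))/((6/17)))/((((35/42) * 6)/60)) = -39523/38955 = -1.01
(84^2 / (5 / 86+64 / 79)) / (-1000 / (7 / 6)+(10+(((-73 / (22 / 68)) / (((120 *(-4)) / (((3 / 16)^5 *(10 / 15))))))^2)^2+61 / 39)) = -593003314457831944221567884329711954821120000 / 61702884205631402556641125690644903465810773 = -9.61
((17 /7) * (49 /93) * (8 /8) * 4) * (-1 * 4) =-1904 /93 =-20.47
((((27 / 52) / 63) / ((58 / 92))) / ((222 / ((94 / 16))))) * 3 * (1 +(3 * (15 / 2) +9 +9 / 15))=1073433 / 31245760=0.03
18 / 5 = 3.60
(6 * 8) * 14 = 672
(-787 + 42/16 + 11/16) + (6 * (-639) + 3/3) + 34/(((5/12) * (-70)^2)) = -452433743/98000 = -4616.67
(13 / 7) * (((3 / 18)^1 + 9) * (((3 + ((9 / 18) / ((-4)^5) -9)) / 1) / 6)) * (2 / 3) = -8786635 / 774144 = -11.35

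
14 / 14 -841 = -840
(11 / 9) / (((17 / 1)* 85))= 0.00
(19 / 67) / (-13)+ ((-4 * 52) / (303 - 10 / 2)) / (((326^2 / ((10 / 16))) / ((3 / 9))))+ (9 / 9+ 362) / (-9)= -1669782212167 / 41377179012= -40.36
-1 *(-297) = 297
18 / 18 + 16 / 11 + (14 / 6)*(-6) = -127 / 11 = -11.55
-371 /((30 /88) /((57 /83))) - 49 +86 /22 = -3617556 /4565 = -792.45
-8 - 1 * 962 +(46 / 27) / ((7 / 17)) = -182548 / 189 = -965.86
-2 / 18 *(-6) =2 / 3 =0.67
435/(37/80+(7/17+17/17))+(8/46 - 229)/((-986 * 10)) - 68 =94868232427/578062220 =164.11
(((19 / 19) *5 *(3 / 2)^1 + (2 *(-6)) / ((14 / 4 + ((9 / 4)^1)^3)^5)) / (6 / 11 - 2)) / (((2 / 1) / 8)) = -129702246477057309 / 6288607512479944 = -20.62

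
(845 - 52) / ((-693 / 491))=-389363 / 693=-561.85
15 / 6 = 2.50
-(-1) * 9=9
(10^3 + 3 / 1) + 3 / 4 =4015 / 4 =1003.75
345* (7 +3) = 3450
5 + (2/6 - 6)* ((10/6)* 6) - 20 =-215/3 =-71.67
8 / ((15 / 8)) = 64 / 15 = 4.27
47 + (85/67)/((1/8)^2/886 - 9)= 320445015/6838489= 46.86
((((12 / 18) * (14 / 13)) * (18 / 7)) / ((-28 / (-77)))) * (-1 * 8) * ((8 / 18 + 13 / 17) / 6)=-16280 / 1989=-8.19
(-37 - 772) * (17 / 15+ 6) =-86563 / 15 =-5770.87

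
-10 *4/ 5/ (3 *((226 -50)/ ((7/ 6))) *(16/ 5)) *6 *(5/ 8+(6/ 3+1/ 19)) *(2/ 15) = -259/ 21888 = -0.01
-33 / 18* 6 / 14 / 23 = -11 / 322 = -0.03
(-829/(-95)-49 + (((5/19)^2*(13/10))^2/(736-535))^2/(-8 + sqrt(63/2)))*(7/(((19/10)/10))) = -19343734508080099460/13036905677969379-48059375*sqrt(14)/17382540903959172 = -1483.77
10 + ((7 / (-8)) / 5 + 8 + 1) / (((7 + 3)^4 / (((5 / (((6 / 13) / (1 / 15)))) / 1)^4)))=419914082033 / 41990400000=10.00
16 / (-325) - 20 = -6516 / 325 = -20.05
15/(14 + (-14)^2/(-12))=-45/7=-6.43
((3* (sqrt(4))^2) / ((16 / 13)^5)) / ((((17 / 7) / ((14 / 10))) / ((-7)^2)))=2674423479 / 22282240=120.02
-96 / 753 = -32 / 251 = -0.13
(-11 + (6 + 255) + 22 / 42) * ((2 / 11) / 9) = 10522 / 2079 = 5.06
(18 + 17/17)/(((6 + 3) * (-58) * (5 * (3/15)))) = -19/522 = -0.04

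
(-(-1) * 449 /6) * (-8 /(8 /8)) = -1796 /3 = -598.67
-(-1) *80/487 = 80/487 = 0.16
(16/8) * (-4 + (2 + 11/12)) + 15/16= -59/48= -1.23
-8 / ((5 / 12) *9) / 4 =-8 / 15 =-0.53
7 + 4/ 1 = 11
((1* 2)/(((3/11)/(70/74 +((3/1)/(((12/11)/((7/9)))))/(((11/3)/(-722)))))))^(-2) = 110889/1053043340041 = 0.00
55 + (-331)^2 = 109616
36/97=0.37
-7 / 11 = -0.64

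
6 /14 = 3 /7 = 0.43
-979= -979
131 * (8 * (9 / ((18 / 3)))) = 1572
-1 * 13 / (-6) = 13 / 6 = 2.17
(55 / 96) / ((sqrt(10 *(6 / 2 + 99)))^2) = 11 / 19584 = 0.00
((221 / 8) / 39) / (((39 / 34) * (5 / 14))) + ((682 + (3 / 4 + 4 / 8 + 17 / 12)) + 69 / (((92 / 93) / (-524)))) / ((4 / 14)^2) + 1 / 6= -1028046679 / 2340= -439336.19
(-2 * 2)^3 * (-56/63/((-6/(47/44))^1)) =-3008/297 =-10.13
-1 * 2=-2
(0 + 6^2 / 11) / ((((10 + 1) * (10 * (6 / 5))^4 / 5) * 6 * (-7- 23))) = -1 / 2509056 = -0.00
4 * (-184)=-736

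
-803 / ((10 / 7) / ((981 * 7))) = -38599407 / 10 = -3859940.70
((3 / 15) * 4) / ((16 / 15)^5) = 151875 / 262144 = 0.58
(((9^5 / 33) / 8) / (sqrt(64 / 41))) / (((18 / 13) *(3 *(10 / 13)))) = 56.03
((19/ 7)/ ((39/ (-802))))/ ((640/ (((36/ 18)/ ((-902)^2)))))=-7619/ 35538222720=-0.00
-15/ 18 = -5/ 6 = -0.83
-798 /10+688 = 3041 /5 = 608.20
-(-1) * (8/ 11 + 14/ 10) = 117/ 55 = 2.13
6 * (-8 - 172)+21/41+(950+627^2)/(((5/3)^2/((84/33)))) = 4059453003/11275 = 360040.18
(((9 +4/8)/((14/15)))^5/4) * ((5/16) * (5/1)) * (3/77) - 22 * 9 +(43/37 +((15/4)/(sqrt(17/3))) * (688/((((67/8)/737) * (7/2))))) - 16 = 4549898345452875/3138069659648 +454080 * sqrt(51)/119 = 28700.15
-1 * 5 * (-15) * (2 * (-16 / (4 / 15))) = -9000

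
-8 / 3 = -2.67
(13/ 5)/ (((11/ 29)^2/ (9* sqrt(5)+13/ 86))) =366.41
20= 20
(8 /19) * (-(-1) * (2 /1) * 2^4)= 256 /19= 13.47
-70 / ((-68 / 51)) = 105 / 2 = 52.50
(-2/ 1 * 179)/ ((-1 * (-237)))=-358/ 237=-1.51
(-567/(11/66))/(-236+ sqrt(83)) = 3402*sqrt(83)/55613+ 802872/55613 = 14.99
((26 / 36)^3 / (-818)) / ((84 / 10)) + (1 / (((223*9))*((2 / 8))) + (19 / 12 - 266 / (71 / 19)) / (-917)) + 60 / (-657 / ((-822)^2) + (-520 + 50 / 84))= -12822753831143934177641 / 340315536992948054098848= -0.04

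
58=58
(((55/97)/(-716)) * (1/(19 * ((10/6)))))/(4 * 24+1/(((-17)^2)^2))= -2756193/10580479016996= -0.00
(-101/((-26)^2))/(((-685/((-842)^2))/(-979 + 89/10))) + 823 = -172708163091/1157650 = -149188.58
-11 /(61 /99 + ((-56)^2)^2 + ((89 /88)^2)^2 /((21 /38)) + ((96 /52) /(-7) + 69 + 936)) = -38590396416 /34505088109005139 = -0.00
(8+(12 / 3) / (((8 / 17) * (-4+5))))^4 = 1185921 / 16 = 74120.06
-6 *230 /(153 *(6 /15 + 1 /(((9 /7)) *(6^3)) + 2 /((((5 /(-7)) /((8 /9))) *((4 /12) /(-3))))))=-64800 /163829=-0.40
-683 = -683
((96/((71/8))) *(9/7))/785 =6912/390145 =0.02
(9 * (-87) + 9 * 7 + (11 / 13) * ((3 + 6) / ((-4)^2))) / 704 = -149661 / 146432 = -1.02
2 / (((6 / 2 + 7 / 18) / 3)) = 108 / 61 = 1.77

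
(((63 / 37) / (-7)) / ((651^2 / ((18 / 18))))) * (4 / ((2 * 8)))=-1 / 6969172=-0.00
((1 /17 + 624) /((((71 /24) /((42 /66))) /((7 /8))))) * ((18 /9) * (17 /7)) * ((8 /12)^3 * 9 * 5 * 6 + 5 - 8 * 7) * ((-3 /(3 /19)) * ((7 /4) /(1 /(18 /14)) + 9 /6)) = -1841351085 /1562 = -1178841.92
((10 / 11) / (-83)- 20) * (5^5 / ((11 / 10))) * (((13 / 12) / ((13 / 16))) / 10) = -7579.91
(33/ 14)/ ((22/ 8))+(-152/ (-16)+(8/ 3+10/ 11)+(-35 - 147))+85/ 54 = -346139/ 2079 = -166.49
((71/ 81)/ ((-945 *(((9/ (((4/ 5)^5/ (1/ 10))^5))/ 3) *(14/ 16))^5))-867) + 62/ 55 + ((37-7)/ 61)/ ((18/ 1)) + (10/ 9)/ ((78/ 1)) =-57272998.66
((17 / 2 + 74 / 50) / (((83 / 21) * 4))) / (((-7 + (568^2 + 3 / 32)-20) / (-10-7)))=-712572 / 21420447025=-0.00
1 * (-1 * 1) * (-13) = 13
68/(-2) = -34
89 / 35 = 2.54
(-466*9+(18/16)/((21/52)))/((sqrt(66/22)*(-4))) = 19559*sqrt(3)/56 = 604.95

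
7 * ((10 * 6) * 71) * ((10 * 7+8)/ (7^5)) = 332280/ 2401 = 138.39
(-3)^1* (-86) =258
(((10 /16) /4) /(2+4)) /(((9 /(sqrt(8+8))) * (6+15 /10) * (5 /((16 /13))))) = 2 /5265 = 0.00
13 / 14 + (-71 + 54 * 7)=4311 / 14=307.93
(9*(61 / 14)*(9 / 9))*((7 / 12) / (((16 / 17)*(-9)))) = -1037 / 384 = -2.70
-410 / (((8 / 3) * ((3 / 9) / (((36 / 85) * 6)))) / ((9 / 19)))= -179334 / 323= -555.21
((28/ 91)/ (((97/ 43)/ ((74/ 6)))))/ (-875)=-6364/ 3310125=-0.00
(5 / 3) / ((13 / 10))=1.28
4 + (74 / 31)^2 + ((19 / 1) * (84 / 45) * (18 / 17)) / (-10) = 2427244 / 408425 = 5.94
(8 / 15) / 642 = 0.00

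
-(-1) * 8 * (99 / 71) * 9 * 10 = 71280 / 71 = 1003.94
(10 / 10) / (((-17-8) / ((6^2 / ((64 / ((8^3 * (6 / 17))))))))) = -1728 / 425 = -4.07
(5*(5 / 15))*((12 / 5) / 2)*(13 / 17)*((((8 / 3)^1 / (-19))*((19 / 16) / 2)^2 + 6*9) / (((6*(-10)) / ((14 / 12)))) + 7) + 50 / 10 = 16569793 / 1175040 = 14.10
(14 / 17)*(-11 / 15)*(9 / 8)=-231 / 340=-0.68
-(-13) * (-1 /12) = -13 /12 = -1.08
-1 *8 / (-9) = 8 / 9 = 0.89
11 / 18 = 0.61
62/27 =2.30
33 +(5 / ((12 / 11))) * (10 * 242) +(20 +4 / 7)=234050 / 21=11145.24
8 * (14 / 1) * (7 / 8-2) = -126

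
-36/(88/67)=-603/22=-27.41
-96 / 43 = -2.23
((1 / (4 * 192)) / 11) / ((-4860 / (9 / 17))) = -1 / 77552640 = -0.00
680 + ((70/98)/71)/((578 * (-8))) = 1562727035/2298128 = 680.00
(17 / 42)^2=289 / 1764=0.16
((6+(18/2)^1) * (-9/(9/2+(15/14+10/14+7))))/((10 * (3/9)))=-189/62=-3.05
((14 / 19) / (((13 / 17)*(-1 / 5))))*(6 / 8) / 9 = -595 / 1482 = -0.40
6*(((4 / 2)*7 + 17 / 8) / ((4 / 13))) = 314.44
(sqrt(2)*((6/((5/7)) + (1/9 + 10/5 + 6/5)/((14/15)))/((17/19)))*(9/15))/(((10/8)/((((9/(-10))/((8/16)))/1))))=-858078*sqrt(2)/74375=-16.32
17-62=-45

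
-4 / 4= -1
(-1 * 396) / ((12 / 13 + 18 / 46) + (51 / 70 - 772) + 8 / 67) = 555314760 / 1079551027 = 0.51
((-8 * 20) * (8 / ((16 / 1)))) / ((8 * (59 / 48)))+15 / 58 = -26955 / 3422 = -7.88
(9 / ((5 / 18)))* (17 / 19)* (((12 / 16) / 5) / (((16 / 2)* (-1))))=-4131 / 7600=-0.54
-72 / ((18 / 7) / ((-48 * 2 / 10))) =1344 / 5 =268.80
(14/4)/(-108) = -7/216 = -0.03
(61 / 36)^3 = 226981 / 46656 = 4.86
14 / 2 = 7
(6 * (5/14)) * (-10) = -150/7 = -21.43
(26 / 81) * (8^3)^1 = 13312 / 81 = 164.35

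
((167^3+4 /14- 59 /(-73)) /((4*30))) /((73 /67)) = 6644066591 /186515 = 35622.16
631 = 631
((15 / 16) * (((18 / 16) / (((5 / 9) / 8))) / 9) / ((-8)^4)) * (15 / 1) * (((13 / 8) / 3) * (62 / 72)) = 6045 / 2097152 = 0.00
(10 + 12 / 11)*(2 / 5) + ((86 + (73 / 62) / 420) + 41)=131.44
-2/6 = -1/3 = -0.33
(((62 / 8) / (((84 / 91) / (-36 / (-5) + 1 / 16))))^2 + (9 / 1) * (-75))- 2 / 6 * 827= 40804794049 / 14745600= 2767.25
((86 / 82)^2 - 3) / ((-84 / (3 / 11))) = 1597 / 258874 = 0.01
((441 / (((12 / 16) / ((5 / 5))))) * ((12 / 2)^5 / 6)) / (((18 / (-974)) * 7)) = -5890752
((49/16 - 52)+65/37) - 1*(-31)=-16.18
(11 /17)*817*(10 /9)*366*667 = 7313081380 /51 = 143393752.55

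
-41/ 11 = -3.73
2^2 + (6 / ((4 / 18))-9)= 22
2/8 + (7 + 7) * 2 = 113/4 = 28.25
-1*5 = -5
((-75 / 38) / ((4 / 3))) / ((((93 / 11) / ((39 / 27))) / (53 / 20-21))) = 4.64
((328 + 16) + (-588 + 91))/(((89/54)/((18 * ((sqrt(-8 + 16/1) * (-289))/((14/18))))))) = 773620632 * sqrt(2)/623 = 1756123.26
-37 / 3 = -12.33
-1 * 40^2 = -1600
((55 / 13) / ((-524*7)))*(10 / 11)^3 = -1250 / 1442441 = -0.00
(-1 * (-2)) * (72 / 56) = 18 / 7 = 2.57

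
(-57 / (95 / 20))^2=144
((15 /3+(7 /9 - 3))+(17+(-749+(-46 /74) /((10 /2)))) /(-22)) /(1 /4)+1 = 241799 /1665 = 145.22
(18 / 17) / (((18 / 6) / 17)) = 6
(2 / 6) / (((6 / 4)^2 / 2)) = 8 / 27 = 0.30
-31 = -31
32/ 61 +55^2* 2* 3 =1107182/ 61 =18150.52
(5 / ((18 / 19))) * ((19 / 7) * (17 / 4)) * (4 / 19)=1615 / 126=12.82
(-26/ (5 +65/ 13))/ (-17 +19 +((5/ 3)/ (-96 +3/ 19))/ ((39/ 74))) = -2769741/ 2095420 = -1.32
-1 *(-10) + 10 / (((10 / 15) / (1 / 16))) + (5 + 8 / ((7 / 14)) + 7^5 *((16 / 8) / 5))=540379 / 80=6754.74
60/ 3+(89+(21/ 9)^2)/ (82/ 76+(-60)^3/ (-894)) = 252152320/ 12366981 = 20.39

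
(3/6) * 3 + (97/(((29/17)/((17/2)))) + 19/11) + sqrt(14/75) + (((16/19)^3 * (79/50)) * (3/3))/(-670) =sqrt(42)/15 + 8915934279551/18324675875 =486.99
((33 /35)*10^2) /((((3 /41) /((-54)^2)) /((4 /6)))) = 17534880 /7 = 2504982.86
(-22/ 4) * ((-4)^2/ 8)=-11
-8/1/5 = -8/5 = -1.60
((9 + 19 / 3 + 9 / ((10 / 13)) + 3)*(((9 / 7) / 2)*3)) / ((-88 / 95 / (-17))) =2619207 / 2464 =1062.99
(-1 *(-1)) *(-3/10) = -3/10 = -0.30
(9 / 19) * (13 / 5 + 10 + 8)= 927 / 95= 9.76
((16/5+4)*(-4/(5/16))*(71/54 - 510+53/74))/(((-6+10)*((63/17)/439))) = 242379612352/174825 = 1386412.77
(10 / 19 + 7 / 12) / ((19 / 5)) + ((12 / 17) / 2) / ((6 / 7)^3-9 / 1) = 5869511 / 23492436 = 0.25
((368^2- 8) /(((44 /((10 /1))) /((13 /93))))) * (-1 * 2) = -8802040 /1023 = -8604.14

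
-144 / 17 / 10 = -72 / 85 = -0.85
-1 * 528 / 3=-176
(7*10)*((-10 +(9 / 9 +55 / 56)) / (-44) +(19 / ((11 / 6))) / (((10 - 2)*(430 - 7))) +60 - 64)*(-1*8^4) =1696413440 / 1551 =1093754.64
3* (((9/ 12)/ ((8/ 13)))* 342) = 20007/ 16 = 1250.44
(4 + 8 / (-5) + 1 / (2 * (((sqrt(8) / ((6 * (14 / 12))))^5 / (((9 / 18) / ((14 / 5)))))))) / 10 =6 / 25 + 2401 * sqrt(2) / 4096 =1.07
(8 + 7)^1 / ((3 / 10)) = 50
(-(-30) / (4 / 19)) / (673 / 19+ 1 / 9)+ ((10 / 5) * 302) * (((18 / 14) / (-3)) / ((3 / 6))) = -6242529 / 12152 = -513.70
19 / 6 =3.17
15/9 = 5/3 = 1.67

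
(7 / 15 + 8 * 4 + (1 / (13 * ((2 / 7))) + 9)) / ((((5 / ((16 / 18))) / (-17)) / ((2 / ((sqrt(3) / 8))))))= -17709376 * sqrt(3) / 26325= -1165.19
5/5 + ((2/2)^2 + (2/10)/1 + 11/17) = 242/85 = 2.85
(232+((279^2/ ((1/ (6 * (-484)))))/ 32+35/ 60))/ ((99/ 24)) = -169532116/ 99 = -1712445.62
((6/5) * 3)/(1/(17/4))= 153/10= 15.30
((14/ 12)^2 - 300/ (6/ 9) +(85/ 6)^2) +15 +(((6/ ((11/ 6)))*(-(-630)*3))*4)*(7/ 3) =11384597/ 198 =57497.96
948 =948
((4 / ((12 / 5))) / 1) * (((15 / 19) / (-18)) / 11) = -0.01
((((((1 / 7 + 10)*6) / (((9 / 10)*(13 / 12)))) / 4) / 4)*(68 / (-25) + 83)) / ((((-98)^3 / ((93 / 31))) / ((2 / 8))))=-427491 / 1712969440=-0.00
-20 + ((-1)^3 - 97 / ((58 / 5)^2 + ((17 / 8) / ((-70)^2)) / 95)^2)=-5274501287429979829 / 251102670207522849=-21.01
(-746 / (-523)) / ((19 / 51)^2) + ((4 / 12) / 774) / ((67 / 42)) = 50312553055 / 4895472987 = 10.28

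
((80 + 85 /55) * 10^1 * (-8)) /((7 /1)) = -71760 /77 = -931.95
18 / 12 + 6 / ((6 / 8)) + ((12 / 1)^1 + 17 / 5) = 249 / 10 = 24.90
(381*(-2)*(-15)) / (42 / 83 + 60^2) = 158115 / 49807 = 3.17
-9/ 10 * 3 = -27/ 10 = -2.70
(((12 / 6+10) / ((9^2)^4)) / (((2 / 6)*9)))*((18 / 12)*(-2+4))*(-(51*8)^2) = -73984 / 1594323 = -0.05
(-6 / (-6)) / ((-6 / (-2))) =1 / 3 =0.33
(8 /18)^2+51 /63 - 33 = -18140 /567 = -31.99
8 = 8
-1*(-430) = 430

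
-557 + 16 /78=-21715 /39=-556.79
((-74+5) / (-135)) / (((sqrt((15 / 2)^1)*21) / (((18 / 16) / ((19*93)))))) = 23*sqrt(30) / 22264200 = 0.00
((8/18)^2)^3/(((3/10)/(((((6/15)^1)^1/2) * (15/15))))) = 8192/1594323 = 0.01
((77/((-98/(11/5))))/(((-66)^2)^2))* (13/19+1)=-1/6517665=-0.00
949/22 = 43.14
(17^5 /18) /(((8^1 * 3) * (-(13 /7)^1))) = -9938999 /5616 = -1769.76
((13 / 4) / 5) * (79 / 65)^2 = 6241 / 6500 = 0.96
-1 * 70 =-70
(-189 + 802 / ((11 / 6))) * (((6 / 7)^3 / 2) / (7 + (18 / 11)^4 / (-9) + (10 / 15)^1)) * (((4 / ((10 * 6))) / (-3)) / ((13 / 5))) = -130954428 / 1345507709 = -0.10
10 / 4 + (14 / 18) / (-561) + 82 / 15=402167 / 50490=7.97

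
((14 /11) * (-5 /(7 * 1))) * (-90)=900 /11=81.82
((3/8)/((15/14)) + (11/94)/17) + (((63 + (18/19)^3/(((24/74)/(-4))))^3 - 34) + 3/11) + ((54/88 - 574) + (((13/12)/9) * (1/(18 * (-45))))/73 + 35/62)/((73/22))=1481728932304321121582206085389/10246559591771863250514030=144607.46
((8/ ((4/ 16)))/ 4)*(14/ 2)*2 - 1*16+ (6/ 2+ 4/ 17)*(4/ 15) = 96.86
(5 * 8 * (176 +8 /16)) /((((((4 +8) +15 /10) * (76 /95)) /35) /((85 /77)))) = 7501250 /297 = 25256.73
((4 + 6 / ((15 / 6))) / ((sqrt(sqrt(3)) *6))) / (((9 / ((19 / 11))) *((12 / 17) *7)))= 1292 *3^(3 / 4) / 93555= 0.03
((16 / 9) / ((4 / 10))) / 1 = 40 / 9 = 4.44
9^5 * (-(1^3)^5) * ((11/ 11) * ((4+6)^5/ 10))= -590490000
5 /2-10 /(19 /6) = -25 /38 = -0.66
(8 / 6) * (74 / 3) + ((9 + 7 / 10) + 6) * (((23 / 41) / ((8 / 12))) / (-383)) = 92864263 / 2826540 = 32.85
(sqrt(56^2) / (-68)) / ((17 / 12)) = -168 / 289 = -0.58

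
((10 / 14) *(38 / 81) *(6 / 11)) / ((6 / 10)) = 0.30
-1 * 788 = -788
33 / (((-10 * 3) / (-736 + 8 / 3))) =2420 / 3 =806.67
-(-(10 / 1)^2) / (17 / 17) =100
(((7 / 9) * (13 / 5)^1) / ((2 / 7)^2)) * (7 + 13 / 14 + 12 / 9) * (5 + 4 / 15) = 19575647 / 16200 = 1208.37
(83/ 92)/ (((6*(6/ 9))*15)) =83/ 5520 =0.02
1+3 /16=19 /16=1.19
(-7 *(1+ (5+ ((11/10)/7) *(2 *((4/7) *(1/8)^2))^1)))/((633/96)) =-47062/7385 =-6.37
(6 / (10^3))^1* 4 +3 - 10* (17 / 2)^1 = -81.98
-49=-49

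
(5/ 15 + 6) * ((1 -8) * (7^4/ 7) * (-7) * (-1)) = -319333/ 3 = -106444.33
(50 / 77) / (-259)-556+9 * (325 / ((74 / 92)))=61434092 / 19943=3080.48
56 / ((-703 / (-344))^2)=6626816 / 494209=13.41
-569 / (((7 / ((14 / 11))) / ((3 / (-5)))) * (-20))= -3.10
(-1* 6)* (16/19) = -96/19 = -5.05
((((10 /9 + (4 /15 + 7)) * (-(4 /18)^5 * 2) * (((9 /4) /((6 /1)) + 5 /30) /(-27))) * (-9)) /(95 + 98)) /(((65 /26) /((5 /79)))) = -78416 /364629641715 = -0.00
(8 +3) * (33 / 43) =363 / 43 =8.44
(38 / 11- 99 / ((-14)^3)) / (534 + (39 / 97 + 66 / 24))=10220017 / 1572699590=0.01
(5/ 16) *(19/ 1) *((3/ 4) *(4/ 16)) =285/ 256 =1.11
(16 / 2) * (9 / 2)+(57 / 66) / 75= 59419 / 1650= 36.01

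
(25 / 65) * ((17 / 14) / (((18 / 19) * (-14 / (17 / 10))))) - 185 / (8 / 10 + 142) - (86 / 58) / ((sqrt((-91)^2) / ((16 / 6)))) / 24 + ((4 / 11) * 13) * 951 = 248404274947 / 55271216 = 4494.28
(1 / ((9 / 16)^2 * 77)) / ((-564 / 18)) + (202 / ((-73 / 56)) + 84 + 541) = 3352816825 / 7133049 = 470.04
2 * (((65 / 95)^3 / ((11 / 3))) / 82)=6591 / 3093409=0.00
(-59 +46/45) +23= -1574/45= -34.98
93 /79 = 1.18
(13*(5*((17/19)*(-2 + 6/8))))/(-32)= 5525/2432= 2.27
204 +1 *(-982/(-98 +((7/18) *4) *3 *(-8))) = 42885/203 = 211.26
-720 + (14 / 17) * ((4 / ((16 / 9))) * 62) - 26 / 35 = -360487 / 595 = -605.86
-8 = -8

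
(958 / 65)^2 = 217.22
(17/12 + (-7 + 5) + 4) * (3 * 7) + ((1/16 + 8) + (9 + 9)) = 1565/16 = 97.81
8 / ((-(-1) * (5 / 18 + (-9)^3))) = -144 / 13117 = -0.01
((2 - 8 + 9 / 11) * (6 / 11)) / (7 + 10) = -342 / 2057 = -0.17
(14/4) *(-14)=-49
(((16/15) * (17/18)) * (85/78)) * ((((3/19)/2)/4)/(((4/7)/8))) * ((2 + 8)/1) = 20230/6669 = 3.03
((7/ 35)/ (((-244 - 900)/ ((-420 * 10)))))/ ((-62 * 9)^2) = 35/ 14841684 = 0.00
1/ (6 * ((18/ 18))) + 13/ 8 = 43/ 24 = 1.79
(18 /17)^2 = 324 /289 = 1.12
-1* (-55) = 55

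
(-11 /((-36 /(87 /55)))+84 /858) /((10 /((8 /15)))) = 4987 /160875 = 0.03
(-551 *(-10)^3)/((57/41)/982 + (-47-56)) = -22184362000/4146929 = -5349.59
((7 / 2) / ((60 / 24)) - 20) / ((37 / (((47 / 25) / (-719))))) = 4371 / 3325375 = 0.00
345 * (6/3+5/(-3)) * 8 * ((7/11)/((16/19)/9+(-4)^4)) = 855/374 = 2.29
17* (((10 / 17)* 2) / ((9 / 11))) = 220 / 9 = 24.44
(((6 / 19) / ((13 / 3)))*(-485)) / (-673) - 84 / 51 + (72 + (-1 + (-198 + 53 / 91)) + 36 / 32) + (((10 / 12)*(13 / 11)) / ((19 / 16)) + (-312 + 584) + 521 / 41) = 33969220216793 / 214114836936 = 158.65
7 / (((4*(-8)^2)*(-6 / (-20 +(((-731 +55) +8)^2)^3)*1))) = -155487980722772957 / 384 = -404916616465554.58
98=98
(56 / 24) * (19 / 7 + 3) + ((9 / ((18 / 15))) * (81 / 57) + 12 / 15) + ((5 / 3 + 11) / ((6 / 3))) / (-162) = 571403 / 23085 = 24.75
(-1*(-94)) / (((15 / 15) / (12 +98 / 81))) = 1241.73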